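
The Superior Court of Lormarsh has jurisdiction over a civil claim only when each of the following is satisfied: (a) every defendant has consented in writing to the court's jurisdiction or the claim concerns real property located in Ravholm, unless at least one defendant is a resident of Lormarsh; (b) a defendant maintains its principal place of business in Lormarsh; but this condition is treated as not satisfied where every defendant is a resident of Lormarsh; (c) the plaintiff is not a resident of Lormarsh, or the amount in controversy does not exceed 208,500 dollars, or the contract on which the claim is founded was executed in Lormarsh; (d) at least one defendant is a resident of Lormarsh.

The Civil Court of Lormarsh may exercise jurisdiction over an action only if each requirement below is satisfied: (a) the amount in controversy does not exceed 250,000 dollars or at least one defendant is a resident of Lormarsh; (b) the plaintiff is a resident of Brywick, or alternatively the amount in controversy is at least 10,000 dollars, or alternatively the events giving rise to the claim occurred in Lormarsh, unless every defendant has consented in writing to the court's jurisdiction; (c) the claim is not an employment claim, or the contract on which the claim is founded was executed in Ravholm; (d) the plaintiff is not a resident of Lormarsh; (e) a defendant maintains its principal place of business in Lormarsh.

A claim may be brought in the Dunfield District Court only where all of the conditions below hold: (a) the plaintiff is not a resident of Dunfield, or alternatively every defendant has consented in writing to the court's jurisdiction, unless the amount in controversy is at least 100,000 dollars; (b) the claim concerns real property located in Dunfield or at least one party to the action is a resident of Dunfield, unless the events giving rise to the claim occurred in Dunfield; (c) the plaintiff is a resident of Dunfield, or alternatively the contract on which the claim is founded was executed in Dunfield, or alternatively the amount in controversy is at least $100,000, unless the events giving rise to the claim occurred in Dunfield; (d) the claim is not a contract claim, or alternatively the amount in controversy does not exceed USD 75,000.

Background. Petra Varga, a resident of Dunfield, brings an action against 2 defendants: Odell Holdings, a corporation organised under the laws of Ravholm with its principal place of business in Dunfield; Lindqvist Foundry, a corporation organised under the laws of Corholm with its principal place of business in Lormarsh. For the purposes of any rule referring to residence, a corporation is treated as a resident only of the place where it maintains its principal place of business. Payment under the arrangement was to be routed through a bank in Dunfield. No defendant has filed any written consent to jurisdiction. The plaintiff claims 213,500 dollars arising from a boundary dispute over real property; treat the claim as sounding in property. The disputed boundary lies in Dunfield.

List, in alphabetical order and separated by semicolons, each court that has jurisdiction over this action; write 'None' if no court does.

The Superior Court of Lormarsh:
  (a) No such written consent has been filed; the property lies in Dunfield, not Ravholm — every alternative fails. The proviso rescues it, though: Lindqvist Foundry resides in Lormarsh. Condition met.
  (b) Lindqvist Foundry has its principal place of business in Lormarsh. The exception is not triggered, since the defendants reside as follows — Odell Holdings in Dunfield, Lindqvist Foundry in Lormarsh — not all in Lormarsh. Condition met.
  (c) The plaintiff resides in Dunfield, which is not Lormarsh, so this disjunct is met. Condition met.
  (d) Lindqvist Foundry resides in Lormarsh. Condition met.
  → The court has jurisdiction.
The Civil Court of Lormarsh:
  (a) The amount in controversy is 213,500 dollars, within the USD 250,000 ceiling, so one alternative holds. Condition met.
  (b) The amount in controversy is 213,500 dollars, which meets the 10,000 dollars floor, so this disjunct is met. Condition met.
  (c) The claim is a property claim, not an employment claim, which satisfies one of the alternatives. Condition met.
  (d) The plaintiff resides in Dunfield, which is not Lormarsh. Condition met.
  (e) Lindqvist Foundry has its principal place of business in Lormarsh. Satisfied.
  → All conditions met; jurisdiction exists.
The Dunfield District Court:
  (a) The plaintiff resides in Dunfield; no such written consent has been filed — every alternative fails. However, the amount in controversy is 213,500 dollars, which meets the 100,000 dollars floor, so the 'unless' proviso supplies this condition. Condition met.
  (b) The property lies in Dunfield, so this disjunct is met. Met.
  (c) The plaintiff resides in Dunfield, which satisfies one of the alternatives. Condition met.
  (d) The claim is a property claim, not a contract claim, which satisfies one of the alternatives. Met.
  → Jurisdiction lies.

the Civil Court of Lormarsh; the Dunfield District Court; the Superior Court of Lormarsh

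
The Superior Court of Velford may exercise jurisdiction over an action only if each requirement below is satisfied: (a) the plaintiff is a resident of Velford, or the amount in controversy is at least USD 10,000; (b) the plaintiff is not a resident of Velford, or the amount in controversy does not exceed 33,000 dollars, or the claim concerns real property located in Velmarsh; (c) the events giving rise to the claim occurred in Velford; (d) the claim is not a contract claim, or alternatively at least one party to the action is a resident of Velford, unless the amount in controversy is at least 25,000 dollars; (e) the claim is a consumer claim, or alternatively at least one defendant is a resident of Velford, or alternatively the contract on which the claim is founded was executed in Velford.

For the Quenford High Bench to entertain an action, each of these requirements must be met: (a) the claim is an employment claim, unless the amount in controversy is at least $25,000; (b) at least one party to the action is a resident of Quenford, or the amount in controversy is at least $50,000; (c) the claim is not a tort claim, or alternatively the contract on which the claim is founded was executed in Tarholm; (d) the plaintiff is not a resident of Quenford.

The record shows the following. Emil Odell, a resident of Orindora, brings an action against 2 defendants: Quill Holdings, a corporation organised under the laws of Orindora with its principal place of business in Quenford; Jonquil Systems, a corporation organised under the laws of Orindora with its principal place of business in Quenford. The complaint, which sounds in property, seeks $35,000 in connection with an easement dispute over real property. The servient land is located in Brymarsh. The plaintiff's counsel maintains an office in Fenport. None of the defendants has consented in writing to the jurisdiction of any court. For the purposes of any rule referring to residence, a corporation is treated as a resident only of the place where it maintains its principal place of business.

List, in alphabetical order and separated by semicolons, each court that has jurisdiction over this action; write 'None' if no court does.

The Superior Court of Velford:
  (a) The amount in controversy is 35,000 dollars, which meets the 10,000 dollars floor, which satisfies one of the alternatives. Satisfied.
  (b) The plaintiff resides in Orindora, which is not Velford — that alternative is enough. Met.
  (c) The operative events occurred in Brymarsh, not Velford. Condition not met.
  (d) The claim is a property claim, not a contract claim, which satisfies one of the alternatives. Satisfied.
  (e) The claim is a property claim, not a consumer claim; no defendant resides in Velford (they reside in Quenford, Quenford); no contract (and hence no place of execution) is alleged — none of the alternatives is met. Condition not met.
  → The court lacks jurisdiction.
The Quenford High Bench:
  (a) The claim is a property claim, not an employment claim. However, the amount in controversy is 35,000 dollars, which meets the USD 25,000 floor, so the 'unless' proviso supplies this condition. Satisfied.
  (b) Quill Holdings resides in Quenford, so one alternative holds. Condition met.
  (c) The claim is a property claim, not a tort claim — that alternative is enough. Satisfied.
  (d) The plaintiff resides in Orindora, which is not Quenford. Met.
  → The court has jurisdiction.

the Quenford High Bench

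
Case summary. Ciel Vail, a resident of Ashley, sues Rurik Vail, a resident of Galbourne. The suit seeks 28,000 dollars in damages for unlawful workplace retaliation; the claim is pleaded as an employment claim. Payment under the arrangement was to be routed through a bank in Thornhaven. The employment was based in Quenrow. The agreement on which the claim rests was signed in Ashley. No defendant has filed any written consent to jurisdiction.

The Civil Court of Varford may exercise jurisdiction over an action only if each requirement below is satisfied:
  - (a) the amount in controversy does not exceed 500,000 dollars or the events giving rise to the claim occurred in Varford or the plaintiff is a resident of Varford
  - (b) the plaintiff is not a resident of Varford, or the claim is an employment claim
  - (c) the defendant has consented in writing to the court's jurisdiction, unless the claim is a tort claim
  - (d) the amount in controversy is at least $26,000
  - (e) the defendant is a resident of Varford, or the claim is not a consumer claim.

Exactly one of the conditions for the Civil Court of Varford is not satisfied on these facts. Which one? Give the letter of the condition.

The Civil Court of Varford:
  (a) The amount in controversy is 28,000 dollars, within the USD 500,000 ceiling, so one alternative holds. Satisfied.
  (b) The plaintiff resides in Ashley, which is not Varford, so one alternative holds. Satisfied.
  (c) No such written consent has been filed. And the claim is an employment claim, not a tort claim, so the proviso does not save it. Condition not met.
  (d) The amount in controversy is USD 28,000, which meets the 26,000 dollars floor. Satisfied.
  (e) The claim is an employment claim, not a consumer claim — that alternative is enough. Satisfied.
Only condition (c) fails.

(c)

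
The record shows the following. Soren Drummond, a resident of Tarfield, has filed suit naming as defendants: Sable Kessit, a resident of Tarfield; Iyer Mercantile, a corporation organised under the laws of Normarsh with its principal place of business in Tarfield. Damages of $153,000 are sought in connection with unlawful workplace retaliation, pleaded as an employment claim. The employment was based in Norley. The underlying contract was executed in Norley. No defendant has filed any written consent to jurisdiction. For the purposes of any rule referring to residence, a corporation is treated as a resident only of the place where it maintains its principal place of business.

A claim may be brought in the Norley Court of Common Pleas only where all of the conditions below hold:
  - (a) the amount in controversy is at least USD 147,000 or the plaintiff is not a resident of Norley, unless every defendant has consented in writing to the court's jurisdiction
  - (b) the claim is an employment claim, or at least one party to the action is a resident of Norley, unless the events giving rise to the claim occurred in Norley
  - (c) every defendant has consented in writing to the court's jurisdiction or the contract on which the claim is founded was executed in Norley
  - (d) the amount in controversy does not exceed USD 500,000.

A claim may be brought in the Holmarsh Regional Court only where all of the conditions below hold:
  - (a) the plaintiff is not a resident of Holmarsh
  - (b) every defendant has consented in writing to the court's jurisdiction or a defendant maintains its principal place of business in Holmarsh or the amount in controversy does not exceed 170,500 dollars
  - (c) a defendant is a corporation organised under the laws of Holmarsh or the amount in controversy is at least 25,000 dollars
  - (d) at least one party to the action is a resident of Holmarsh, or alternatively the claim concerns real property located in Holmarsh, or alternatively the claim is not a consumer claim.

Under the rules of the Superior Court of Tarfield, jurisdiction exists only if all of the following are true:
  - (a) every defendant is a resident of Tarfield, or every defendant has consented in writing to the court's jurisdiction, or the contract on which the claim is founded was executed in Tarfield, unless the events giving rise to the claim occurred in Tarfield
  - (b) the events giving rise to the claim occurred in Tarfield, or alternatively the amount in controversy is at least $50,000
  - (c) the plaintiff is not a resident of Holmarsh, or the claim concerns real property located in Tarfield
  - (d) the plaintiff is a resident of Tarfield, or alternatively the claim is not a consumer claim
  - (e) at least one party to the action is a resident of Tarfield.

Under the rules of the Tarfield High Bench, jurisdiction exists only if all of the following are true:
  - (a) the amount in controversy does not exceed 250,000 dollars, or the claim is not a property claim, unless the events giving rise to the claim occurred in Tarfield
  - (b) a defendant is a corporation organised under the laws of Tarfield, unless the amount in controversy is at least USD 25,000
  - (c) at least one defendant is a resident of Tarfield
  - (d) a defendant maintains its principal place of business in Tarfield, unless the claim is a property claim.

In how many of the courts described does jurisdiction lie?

The Norley Court of Common Pleas:
  (a) The amount in controversy is $153,000, which meets the USD 147,000 floor, so one alternative holds. Satisfied.
  (b) The claim is an employment claim, so one alternative holds. Met.
  (c) The contract was executed in Norley — that alternative is enough. Met.
  (d) The amount in controversy is USD 153,000, within the 500,000 dollars ceiling. Condition met.
  → Every requirement is satisfied — jurisdiction.
The Holmarsh Regional Court:
  (a) The plaintiff resides in Tarfield, which is not Holmarsh. Condition met.
  (b) The amount in controversy is $153,000, within the $170,500 ceiling, which satisfies one of the alternatives. Condition met.
  (c) The amount in controversy is $153,000, which meets the $25,000 floor, so one alternative holds. Condition met.
  (d) The claim is an employment claim, not a consumer claim — that alternative is enough. Condition met.
  → Jurisdiction lies.
The Superior Court of Tarfield:
  (a) The defendants reside as follows — Sable Kessit in Tarfield, Iyer Mercantile in Tarfield — all in Tarfield — that alternative is enough. Condition met.
  (b) The amount in controversy is $153,000, which meets the $50,000 floor — that alternative is enough. Met.
  (c) The plaintiff resides in Tarfield, which is not Holmarsh, which satisfies one of the alternatives. Condition met.
  (d) The plaintiff resides in Tarfield, so one alternative holds. Condition met.
  (e) Soren Drummond resides in Tarfield. Satisfied.
  → The court has jurisdiction.
The Tarfield High Bench:
  (a) The amount in controversy is 153,000 dollars, within the 250,000 dollars ceiling, so this disjunct is met. Condition met.
  (b) The corporate defendant(s) are organised in Normarsh, not Tarfield. The proviso rescues it, though: the amount in controversy is USD 153,000, which meets the 25,000 dollars floor. Condition met.
  (c) Sable Kessit resides in Tarfield. Satisfied.
  (d) Iyer Mercantile has its principal place of business in Tarfield. Satisfied.
  → Jurisdiction lies.
Courts with jurisdiction: the Norley Court of Common Pleas, the Holmarsh Regional Court, the Superior Court of Tarfield, the Tarfield High Bench — 4 in total.

4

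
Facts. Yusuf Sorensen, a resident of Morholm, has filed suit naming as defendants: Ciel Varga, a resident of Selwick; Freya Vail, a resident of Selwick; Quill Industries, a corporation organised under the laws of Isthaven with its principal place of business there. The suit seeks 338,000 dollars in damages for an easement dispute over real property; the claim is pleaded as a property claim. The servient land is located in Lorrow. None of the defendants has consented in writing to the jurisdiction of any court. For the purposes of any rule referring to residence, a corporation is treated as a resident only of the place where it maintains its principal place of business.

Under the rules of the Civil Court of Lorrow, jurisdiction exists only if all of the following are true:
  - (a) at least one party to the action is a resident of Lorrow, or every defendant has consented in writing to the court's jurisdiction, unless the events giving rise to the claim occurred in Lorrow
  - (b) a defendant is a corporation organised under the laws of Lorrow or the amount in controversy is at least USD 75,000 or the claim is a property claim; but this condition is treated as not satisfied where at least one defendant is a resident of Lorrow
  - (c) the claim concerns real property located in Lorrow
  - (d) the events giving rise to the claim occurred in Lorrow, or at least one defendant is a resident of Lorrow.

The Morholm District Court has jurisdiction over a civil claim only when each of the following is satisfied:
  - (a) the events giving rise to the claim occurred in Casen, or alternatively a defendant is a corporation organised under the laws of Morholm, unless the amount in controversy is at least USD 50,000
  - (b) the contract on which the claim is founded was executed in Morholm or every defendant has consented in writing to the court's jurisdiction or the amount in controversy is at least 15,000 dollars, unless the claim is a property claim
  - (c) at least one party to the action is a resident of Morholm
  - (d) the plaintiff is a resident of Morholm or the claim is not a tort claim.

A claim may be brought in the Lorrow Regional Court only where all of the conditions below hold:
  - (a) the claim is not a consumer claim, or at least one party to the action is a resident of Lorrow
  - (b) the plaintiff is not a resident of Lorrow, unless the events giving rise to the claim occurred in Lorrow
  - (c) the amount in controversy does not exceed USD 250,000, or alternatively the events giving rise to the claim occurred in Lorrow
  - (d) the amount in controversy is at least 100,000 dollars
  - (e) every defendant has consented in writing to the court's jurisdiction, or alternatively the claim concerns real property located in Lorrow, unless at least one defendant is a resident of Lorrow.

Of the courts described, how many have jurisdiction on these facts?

The Civil Court of Lorrow:
  (a) No party resides in Lorrow; no such written consent has been filed — no alternative holds. But the operative events occurred in Lorrow, and the 'unless' clause therefore excuses the requirement. Condition met.
  (b) The amount in controversy is USD 338,000, which meets the USD 75,000 floor, which satisfies one of the alternatives. And the carve-out is inapplicable — no defendant resides in Lorrow (they reside in Selwick, Selwick, Isthaven). Satisfied.
  (c) The property lies in Lorrow. Met.
  (d) The operative events occurred in Lorrow, so one alternative holds. Satisfied.
  → Every requirement is satisfied — jurisdiction.
The Morholm District Court:
  (a) The operative events occurred in Lorrow, not Casen; the corporate defendant(s) are organised in Isthaven, not Morholm — every alternative fails. But the amount in controversy is $338,000, which meets the USD 50,000 floor, and the 'unless' clause therefore excuses the requirement. Condition met.
  (b) The amount in controversy is USD 338,000, which meets the USD 15,000 floor — that alternative is enough. Condition met.
  (c) Yusuf Sorensen resides in Morholm. Met.
  (d) The plaintiff resides in Morholm, which satisfies one of the alternatives. Condition met.
  → Every requirement is satisfied — jurisdiction.
The Lorrow Regional Court:
  (a) The claim is a property claim, not a consumer claim, which satisfies one of the alternatives. Condition met.
  (b) The plaintiff resides in Morholm, which is not Lorrow. Met.
  (c) The operative events occurred in Lorrow, so this disjunct is met. Condition met.
  (d) The amount in controversy is 338,000 dollars, which meets the 100,000 dollars floor. Met.
  (e) The property lies in Lorrow, so one alternative holds. Met.
  → The court has jurisdiction.
Courts with jurisdiction: the Civil Court of Lorrow, the Morholm District Court, the Lorrow Regional Court — 3 in total.

3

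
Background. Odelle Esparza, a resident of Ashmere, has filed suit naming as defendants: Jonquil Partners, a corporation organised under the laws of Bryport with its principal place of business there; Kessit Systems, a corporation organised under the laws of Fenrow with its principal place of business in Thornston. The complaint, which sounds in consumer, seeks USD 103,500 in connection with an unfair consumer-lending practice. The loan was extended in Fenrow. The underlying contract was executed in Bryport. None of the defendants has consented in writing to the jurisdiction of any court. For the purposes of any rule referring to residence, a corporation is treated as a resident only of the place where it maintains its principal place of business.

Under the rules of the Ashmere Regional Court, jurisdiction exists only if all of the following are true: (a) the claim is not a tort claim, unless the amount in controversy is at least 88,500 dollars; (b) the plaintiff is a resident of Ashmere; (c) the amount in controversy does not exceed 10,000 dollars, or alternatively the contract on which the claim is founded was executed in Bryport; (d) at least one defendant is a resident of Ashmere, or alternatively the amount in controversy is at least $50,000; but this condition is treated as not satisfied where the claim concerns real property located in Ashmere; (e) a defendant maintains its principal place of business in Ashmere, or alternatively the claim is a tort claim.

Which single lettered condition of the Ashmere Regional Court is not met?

(e)

The Ashmere Regional Court:
  (a) The claim is a consumer claim, not a tort claim. Condition met.
  (b) The plaintiff resides in Ashmere. Met.
  (c) The contract was executed in Bryport, so this disjunct is met. Satisfied.
  (d) The amount in controversy is 103,500 dollars, which meets the $50,000 floor — that alternative is enough. And the carve-out is inapplicable — the claim does not concern real property. Satisfied.
  (e) The corporate defendant(s) have their principal place of business in Bryport, Thornston, not Ashmere; the claim is a consumer claim, not a tort claim — every alternative fails. Not met.
Only condition (e) fails.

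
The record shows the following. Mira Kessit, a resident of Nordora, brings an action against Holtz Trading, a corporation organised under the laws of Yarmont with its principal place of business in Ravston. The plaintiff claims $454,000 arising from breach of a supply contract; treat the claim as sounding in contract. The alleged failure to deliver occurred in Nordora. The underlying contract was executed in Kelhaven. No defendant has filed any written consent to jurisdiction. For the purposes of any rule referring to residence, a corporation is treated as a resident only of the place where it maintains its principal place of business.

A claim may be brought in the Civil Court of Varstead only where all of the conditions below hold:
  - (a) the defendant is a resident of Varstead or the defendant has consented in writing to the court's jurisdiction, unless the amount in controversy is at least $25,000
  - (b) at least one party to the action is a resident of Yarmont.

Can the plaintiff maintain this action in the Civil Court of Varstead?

No

The Civil Court of Varstead:
  (a) The defendant resides in Ravston, not Varstead; no such written consent has been filed — none of the alternatives is met. The proviso rescues it, though: the amount in controversy is 454,000 dollars, which meets the USD 25,000 floor. Satisfied.
  (b) No party resides in Yarmont. Fails.
  → At least one condition fails; no jurisdiction.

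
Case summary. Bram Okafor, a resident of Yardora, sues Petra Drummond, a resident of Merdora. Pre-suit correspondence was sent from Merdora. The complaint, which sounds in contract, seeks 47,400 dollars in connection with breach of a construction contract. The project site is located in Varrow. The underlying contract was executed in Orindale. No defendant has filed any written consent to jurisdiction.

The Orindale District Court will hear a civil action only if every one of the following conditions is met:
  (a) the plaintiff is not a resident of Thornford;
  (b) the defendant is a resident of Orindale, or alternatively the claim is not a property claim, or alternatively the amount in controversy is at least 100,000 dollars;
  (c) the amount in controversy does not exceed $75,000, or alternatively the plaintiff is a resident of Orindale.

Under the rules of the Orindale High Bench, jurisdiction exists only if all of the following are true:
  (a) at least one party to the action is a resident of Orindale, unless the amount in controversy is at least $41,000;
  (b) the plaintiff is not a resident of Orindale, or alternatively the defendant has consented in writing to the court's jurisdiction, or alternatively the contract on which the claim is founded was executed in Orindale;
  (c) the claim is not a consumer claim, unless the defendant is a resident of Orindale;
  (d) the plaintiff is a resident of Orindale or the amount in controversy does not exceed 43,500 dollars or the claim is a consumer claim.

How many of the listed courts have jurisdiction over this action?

The Orindale District Court:
  (a) The plaintiff resides in Yardora, which is not Thornford. Met.
  (b) The claim is a contract claim, not a property claim, so one alternative holds. Met.
  (c) The amount in controversy is 47,400 dollars, within the $75,000 ceiling, which satisfies one of the alternatives. Condition met.
  → The court has jurisdiction.
The Orindale High Bench:
  (a) No party resides in Orindale. The proviso rescues it, though: the amount in controversy is 47,400 dollars, which meets the 41,000 dollars floor. Met.
  (b) The plaintiff resides in Yardora, which is not Orindale, so one alternative holds. Satisfied.
  (c) The claim is a contract claim, not a consumer claim. Met.
  (d) The plaintiff resides in Yardora, not Orindale; the amount in controversy is USD 47,400, above the USD 43,500 ceiling; the claim is a contract claim, not a consumer claim — no alternative holds. Not satisfied.
  → The court lacks jurisdiction.
Courts with jurisdiction: the Orindale District Court — 1 in total.

1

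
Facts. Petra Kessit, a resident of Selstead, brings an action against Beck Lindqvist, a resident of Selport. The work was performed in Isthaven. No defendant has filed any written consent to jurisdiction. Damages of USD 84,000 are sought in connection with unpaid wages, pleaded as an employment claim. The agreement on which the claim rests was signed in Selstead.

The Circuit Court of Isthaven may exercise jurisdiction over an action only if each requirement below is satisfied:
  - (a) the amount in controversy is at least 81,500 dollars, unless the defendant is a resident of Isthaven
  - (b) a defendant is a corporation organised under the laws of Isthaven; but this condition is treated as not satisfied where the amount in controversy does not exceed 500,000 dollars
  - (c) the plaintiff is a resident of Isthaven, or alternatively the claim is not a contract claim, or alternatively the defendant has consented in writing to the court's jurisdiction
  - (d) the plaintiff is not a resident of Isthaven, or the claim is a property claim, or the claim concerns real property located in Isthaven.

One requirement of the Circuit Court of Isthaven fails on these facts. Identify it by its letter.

The Circuit Court of Isthaven:
  (a) The amount in controversy is USD 84,000, which meets the 81,500 dollars floor. Condition met.
  (b) No defendant is a corporation. Fails.
  (c) The claim is an employment claim, not a contract claim, which satisfies one of the alternatives. Satisfied.
  (d) The plaintiff resides in Selstead, which is not Isthaven, so this disjunct is met. Satisfied.
Only condition (b) fails.

(b)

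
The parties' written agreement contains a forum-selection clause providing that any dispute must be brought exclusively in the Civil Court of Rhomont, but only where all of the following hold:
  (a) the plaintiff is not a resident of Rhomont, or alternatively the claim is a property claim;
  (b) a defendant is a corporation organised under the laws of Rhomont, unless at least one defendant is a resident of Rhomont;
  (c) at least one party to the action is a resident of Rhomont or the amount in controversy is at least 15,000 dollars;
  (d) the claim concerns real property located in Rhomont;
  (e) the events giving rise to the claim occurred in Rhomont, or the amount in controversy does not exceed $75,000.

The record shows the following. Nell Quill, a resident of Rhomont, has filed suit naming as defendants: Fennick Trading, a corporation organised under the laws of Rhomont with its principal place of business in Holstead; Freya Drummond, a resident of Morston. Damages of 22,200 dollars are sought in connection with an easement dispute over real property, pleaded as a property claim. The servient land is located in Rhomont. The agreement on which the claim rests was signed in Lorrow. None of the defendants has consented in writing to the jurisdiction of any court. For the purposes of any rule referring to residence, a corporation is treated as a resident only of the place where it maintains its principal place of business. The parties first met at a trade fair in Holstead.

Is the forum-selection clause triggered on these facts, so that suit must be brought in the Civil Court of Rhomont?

Yes

The Civil Court of Rhomont:
  (a) The claim is a property claim, so one alternative holds. Satisfied.
  (b) Fennick Trading is organised under the laws of Rhomont. Condition met.
  (c) Nell Quill resides in Rhomont — that alternative is enough. Condition met.
  (d) The property lies in Rhomont. Satisfied.
  (e) The operative events occurred in Rhomont — that alternative is enough. Met.
  → The clause applies.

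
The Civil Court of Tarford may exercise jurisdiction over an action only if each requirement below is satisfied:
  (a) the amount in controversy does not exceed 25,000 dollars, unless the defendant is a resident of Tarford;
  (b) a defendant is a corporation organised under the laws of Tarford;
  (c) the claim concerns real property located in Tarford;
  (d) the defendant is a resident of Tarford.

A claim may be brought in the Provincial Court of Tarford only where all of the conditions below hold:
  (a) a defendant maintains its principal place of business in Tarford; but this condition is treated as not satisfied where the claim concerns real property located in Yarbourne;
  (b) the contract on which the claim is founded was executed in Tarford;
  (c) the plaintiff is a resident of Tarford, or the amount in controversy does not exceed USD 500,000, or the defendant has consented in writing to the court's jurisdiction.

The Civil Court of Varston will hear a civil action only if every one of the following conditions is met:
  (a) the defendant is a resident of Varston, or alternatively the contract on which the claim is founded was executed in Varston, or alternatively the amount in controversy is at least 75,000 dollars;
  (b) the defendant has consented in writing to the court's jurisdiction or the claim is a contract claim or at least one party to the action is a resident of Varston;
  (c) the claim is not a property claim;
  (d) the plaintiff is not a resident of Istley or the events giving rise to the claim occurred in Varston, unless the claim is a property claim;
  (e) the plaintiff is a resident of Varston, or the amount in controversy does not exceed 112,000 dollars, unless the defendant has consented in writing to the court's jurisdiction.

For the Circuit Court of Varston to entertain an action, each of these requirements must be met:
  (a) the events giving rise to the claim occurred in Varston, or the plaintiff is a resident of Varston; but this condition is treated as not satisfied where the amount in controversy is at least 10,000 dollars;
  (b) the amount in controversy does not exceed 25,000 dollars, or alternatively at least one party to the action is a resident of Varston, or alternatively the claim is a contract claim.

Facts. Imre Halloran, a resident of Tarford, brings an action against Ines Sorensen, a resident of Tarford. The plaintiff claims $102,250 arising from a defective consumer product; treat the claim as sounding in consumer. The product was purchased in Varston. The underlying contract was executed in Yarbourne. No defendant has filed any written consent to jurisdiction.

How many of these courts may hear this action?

0

The Civil Court of Tarford:
  (a) The amount in controversy is 102,250 dollars, above the 25,000 dollars ceiling. But the defendant resides in Tarford, and the 'unless' clause therefore excuses the requirement. Condition met.
  (b) No defendant is a corporation. Fails.
  (c) The claim does not concern real property. Not met.
  (d) The defendant resides in Tarford. Condition met.
  → At least one condition fails; no jurisdiction.
The Provincial Court of Tarford:
  (a) No defendant is a corporation. Not satisfied.
  (b) The contract was executed in Yarbourne, not Tarford. Fails.
  (c) The plaintiff resides in Tarford, so one alternative holds. Condition met.
  → No jurisdiction.
The Civil Court of Varston:
  (a) The amount in controversy is $102,250, which meets the USD 75,000 floor, so one alternative holds. Met.
  (b) No such written consent has been filed; the claim is a consumer claim, not a contract claim; no party resides in Varston — every alternative fails. Not satisfied.
  (c) The claim is a consumer claim, not a property claim. Satisfied.
  (d) The plaintiff resides in Tarford, which is not Istley, which satisfies one of the alternatives. Satisfied.
  (e) The amount in controversy is $102,250, within the $112,000 ceiling, so one alternative holds. Met.
  → At least one condition fails; no jurisdiction.
The Circuit Court of Varston:
  (a) The operative events occurred in Varston, so this disjunct is met. But the carve-out bites: the amount in controversy is 102,250 dollars, which meets the USD 10,000 floor. Not met.
  (b) The amount in controversy is USD 102,250, above the $25,000 ceiling; no party resides in Varston; the claim is a consumer claim, not a contract claim — none of the alternatives is met. Fails.
  → No jurisdiction.
No court satisfies all of its conditions.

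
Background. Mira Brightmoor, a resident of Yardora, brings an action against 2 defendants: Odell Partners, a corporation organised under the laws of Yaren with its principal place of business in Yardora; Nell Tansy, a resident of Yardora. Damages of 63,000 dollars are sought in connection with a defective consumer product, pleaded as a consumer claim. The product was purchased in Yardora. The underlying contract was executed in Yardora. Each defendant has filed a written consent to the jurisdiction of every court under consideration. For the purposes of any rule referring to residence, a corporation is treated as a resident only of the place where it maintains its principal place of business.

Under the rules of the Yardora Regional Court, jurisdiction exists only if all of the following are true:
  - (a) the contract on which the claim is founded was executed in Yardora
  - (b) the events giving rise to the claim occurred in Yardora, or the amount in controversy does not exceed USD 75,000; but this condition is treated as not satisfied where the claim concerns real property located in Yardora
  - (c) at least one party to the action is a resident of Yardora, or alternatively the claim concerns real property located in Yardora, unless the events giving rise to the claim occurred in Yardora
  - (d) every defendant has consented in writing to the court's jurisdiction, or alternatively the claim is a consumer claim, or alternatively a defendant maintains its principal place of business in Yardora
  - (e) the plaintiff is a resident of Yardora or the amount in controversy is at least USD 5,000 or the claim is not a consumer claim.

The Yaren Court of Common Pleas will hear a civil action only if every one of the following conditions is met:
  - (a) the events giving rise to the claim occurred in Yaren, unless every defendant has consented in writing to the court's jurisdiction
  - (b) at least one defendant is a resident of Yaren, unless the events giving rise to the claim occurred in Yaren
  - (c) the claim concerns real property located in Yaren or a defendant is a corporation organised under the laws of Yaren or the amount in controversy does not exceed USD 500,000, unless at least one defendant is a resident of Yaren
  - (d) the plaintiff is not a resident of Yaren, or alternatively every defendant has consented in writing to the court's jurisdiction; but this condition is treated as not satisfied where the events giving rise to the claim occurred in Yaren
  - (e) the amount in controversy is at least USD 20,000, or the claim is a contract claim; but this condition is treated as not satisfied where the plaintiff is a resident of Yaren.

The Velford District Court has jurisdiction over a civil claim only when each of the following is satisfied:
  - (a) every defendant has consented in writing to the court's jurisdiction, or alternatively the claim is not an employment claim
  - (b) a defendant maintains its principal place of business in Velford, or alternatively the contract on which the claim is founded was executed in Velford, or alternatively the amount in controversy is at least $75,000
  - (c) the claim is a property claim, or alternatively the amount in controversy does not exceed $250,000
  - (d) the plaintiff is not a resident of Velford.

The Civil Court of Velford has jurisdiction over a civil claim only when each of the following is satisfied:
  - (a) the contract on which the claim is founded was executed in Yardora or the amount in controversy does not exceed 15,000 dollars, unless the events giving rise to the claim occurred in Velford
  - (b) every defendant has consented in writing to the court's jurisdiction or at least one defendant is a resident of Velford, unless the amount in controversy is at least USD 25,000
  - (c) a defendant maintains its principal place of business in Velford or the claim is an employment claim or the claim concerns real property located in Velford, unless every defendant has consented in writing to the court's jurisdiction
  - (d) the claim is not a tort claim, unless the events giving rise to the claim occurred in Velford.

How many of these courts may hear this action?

2

The Yardora Regional Court:
  (a) The contract was executed in Yardora. Met.
  (b) The operative events occurred in Yardora, so this disjunct is met. The carve-out does not apply: the claim does not concern real property. Met.
  (c) Mira Brightmoor resides in Yardora — that alternative is enough. Satisfied.
  (d) Every defendant has filed written consent, so this disjunct is met. Condition met.
  (e) The plaintiff resides in Yardora, which satisfies one of the alternatives. Satisfied.
  → Jurisdiction lies.
The Yaren Court of Common Pleas:
  (a) The operative events occurred in Yardora, not Yaren. However, every defendant has filed written consent, so the 'unless' proviso supplies this condition. Met.
  (b) No defendant resides in Yaren (they reside in Yardora, Yardora). And the operative events occurred in Yardora, not Yaren, so the proviso does not save it. Not met.
  (c) Odell Partners is organised under the laws of Yaren, so one alternative holds. Condition met.
  (d) The plaintiff resides in Yardora, which is not Yaren, so this disjunct is met. The exception is not triggered, since the operative events occurred in Yardora, not Yaren. Satisfied.
  (e) The amount in controversy is 63,000 dollars, which meets the 20,000 dollars floor, so one alternative holds. The exception is not triggered, since the plaintiff resides in Yardora, not Yaren. Met.
  → At least one condition fails; no jurisdiction.
The Velford District Court:
  (a) Every defendant has filed written consent, so this disjunct is met. Satisfied.
  (b) The corporate defendant(s) have their principal place of business in Yardora, not Velford; the contract was executed in Yardora, not Velford; the amount in controversy is 63,000 dollars, below the $75,000 floor — none of the alternatives is met. Condition not met.
  (c) The amount in controversy is USD 63,000, within the USD 250,000 ceiling, so one alternative holds. Met.
  (d) The plaintiff resides in Yardora, which is not Velford. Condition met.
  → At least one condition fails; no jurisdiction.
The Civil Court of Velford:
  (a) The contract was executed in Yardora, which satisfies one of the alternatives. Condition met.
  (b) Every defendant has filed written consent, which satisfies one of the alternatives. Condition met.
  (c) The corporate defendant(s) have their principal place of business in Yardora, not Velford; the claim is a consumer claim, not an employment claim; the claim does not concern real property — no alternative holds. But every defendant has filed written consent, and the 'unless' clause therefore excuses the requirement. Condition met.
  (d) The claim is a consumer claim, not a tort claim. Met.
  → The court has jurisdiction.
Courts with jurisdiction: the Yardora Regional Court, the Civil Court of Velford — 2 in total.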